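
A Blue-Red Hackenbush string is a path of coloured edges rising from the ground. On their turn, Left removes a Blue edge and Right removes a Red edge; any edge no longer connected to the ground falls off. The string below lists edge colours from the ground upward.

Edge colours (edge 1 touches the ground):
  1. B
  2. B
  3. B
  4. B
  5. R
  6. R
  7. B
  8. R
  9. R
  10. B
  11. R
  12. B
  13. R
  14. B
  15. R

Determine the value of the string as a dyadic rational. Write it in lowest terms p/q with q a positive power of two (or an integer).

6741/2048

val_1 [B]  L=[0]  R=[∅]  → 1
val_2 [BB]  L=[0; 1]  R=[∅]  → 2
val_3 [BBB]  L=[0; 1; 2]  R=[∅]  → 3
val_4 [BBBB]  L=[0; 1; 2; 3]  R=[∅]  → 4
val_5 [BBBBR]  L=[0; 1; 2; 3]  R=[4]  → 7/2
val_6 [BBBBRR]  L=[0; 1; 2; 3]  R=[7/2; 4]  → 13/4
val_7 [BBBBRRB]  L=[0; 1; 2; 3; 13/4]  R=[7/2; 4]  → 27/8
val_8 [BBBBRRBR]  L=[0; 1; 2; 3; 13/4]  R=[27/8; 7/2; 4]  → 53/16
val_9 [BBBBRRBRR]  L=[0; 1; 2; 3; 13/4]  R=[53/16; 27/8; 7/2; 4]  → 105/32
val_10 [BBBBRRBRRB]  L=[0; 1; 2; 3; 13/4; 105/32]  R=[53/16; 27/8; 7/2; 4]  → 211/64
val_11 [BBBBRRBRRBR]  L=[0; 1; 2; 3; 13/4; 105/32]  R=[211/64; 53/16; 27/8; 7/2; 4]  → 421/128
val_12 [BBBBRRBRRBRB]  L=[0; 1; 2; 3; 13/4; 105/32; 421/128]  R=[211/64; 53/16; 27/8; 7/2; 4]  → 843/256
val_13 [BBBBRRBRRBRBR]  L=[0; 1; 2; 3; 13/4; 105/32; 421/128]  R=[843/256; 211/64; 53/16; 27/8; 7/2; 4]  → 1685/512
val_14 [BBBBRRBRRBRBRB]  L=[0; 1; 2; 3; 13/4; 105/32; 421/128; 1685/512]  R=[843/256; 211/64; 53/16; 27/8; 7/2; 4]  → 3371/1024
val_15 [BBBBRRBRRBRBRBR]  L=[0; 1; 2; 3; 13/4; 105/32; 421/128; 1685/512]  R=[3371/1024; 843/256; 211/64; 53/16; 27/8; 7/2; 4]  → 6741/2048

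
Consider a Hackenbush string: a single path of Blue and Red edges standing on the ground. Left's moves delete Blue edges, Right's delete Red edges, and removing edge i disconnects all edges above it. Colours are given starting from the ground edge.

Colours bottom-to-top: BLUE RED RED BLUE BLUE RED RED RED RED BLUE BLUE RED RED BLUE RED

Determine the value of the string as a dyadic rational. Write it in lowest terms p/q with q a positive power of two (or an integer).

6245/16384

value(B) = { 0 | — } gives 1
value(BR) = { 0 | 1 } gives 1/2
value(BRR) = { 0 | 1/2, 1 } gives 1/4
value(BRRB) = { 0, 1/4 | 1/2, 1 } gives 3/8
value(BRRBB) = { 0, 1/4, 3/8 | 1/2, 1 } gives 7/16
value(BRRBBR) = { 0, 1/4, 3/8 | 7/16, 1/2, 1 } gives 13/32
value(BRRBBRR) = { 0, 1/4, 3/8 | 13/32, 7/16, 1/2, 1 } gives 25/64
value(BRRBBRRR) = { 0, 1/4, 3/8 | 25/64, 13/32, 7/16, 1/2, 1 } gives 49/128
value(BRRBBRRRR) = { 0, 1/4, 3/8 | 49/128, 25/64, 13/32, 7/16, 1/2, 1 } gives 97/256
value(BRRBBRRRRB) = { 0, 1/4, 3/8, 97/256 | 49/128, 25/64, 13/32, 7/16, 1/2, 1 } gives 195/512
value(BRRBBRRRRBB) = { 0, 1/4, 3/8, 97/256, 195/512 | 49/128, 25/64, 13/32, 7/16, 1/2, 1 } gives 391/1024
value(BRRBBRRRRBBR) = { 0, 1/4, 3/8, 97/256, 195/512 | 391/1024, 49/128, 25/64, 13/32, 7/16, 1/2, 1 } gives 781/2048
value(BRRBBRRRRBBRR) = { 0, 1/4, 3/8, 97/256, 195/512 | 781/2048, 391/1024, 49/128, 25/64, 13/32, 7/16, 1/2, 1 } gives 1561/4096
value(BRRBBRRRRBBRRB) = { 0, 1/4, 3/8, 97/256, 195/512, 1561/4096 | 781/2048, 391/1024, 49/128, 25/64, 13/32, 7/16, 1/2, 1 } gives 3123/8192
value(BRRBBRRRRBBRRBR) = { 0, 1/4, 3/8, 97/256, 195/512, 1561/4096 | 3123/8192, 781/2048, 391/1024, 49/128, 25/64, 13/32, 7/16, 1/2, 1 } gives 6245/16384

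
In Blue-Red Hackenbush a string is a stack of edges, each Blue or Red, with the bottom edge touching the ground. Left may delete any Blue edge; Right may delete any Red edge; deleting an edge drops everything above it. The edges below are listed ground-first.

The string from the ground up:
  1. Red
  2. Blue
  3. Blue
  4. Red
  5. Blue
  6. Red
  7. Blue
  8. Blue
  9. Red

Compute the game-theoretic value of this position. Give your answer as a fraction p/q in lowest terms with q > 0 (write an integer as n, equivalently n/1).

Prefix values for Red Blue Blue Red Blue Red Blue Blue Red via {L|R} + simplicity:
edge 1 of 9 (Red): { (no moves) | 0 } → -1
edge 2 of 9 (Blue): { -1 | 0 } → -1/2
edge 3 of 9 (Blue): { -1; -1/2 | 0 } → -1/4
edge 4 of 9 (Red): { -1; -1/2 | -1/4; 0 } → -3/8
edge 5 of 9 (Blue): { -1; -1/2; -3/8 | -1/4; 0 } → -5/16
edge 6 of 9 (Red): { -1; -1/2; -3/8 | -5/16; -1/4; 0 } → -11/32
edge 7 of 9 (Blue): { -1; -1/2; -3/8; -11/32 | -5/16; -1/4; 0 } → -21/64
edge 8 of 9 (Blue): { -1; -1/2; -3/8; -11/32; -21/64 | -5/16; -1/4; 0 } → -41/128
edge 9 of 9 (Red): { -1; -1/2; -3/8; -11/32; -21/64 | -41/128; -5/16; -1/4; 0 } → -83/256

-83/256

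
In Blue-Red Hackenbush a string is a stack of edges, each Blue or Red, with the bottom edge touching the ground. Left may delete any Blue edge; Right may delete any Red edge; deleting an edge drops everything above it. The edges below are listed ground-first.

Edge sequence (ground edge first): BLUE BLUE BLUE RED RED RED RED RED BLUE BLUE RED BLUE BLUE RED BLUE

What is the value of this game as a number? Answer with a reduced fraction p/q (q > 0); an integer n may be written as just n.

8411/4096

step 1: add BLUE to get B; options L={ 0 } R={ none } so 1
step 2: add BLUE to get BB; options L={ 0, 1 } R={ none } so 2
step 3: add BLUE to get BBB; options L={ 0, 1, 2 } R={ none } so 3
step 4: add RED to get BBBR; options L={ 0, 1, 2 } R={ 3 } so 5/2
step 5: add RED to get BBBRR; options L={ 0, 1, 2 } R={ 5/2, 3 } so 9/4
step 6: add RED to get BBBRRR; options L={ 0, 1, 2 } R={ 9/4, 5/2, 3 } so 17/8
step 7: add RED to get BBBRRRR; options L={ 0, 1, 2 } R={ 17/8, 9/4, 5/2, 3 } so 33/16
step 8: add RED to get BBBRRRRR; options L={ 0, 1, 2 } R={ 33/16, 17/8, 9/4, 5/2, 3 } so 65/32
step 9: add BLUE to get BBBRRRRRB; options L={ 0, 1, 2, 65/32 } R={ 33/16, 17/8, 9/4, 5/2, 3 } so 131/64
step 10: add BLUE to get BBBRRRRRBB; options L={ 0, 1, 2, 65/32, 131/64 } R={ 33/16, 17/8, 9/4, 5/2, 3 } so 263/128
step 11: add RED to get BBBRRRRRBBR; options L={ 0, 1, 2, 65/32, 131/64 } R={ 263/128, 33/16, 17/8, 9/4, 5/2, 3 } so 525/256
step 12: add BLUE to get BBBRRRRRBBRB; options L={ 0, 1, 2, 65/32, 131/64, 525/256 } R={ 263/128, 33/16, 17/8, 9/4, 5/2, 3 } so 1051/512
step 13: add BLUE to get BBBRRRRRBBRBB; options L={ 0, 1, 2, 65/32, 131/64, 525/256, 1051/512 } R={ 263/128, 33/16, 17/8, 9/4, 5/2, 3 } so 2103/1024
step 14: add RED to get BBBRRRRRBBRBBR; options L={ 0, 1, 2, 65/32, 131/64, 525/256, 1051/512 } R={ 2103/1024, 263/128, 33/16, 17/8, 9/4, 5/2, 3 } so 4205/2048
step 15: add BLUE to get BBBRRRRRBBRBBRB; options L={ 0, 1, 2, 65/32, 131/64, 525/256, 1051/512, 4205/2048 } R={ 2103/1024, 263/128, 33/16, 17/8, 9/4, 5/2, 3 } so 8411/4096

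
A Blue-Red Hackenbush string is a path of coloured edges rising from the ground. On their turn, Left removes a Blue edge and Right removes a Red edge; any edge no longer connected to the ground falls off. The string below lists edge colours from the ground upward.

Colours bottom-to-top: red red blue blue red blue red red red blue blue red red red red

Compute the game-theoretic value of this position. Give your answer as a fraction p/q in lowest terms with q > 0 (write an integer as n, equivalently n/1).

Recurse on prefixes of the 15-edge string red red blue blue red blue red red red blue blue red red red red:
r: Left { none }, Right { 0 } -> simplest -1
rr: Left { none }, Right { -1, 0 } -> simplest -2
rrb: Left { -2 }, Right { -1, 0 } -> simplest -3/2
rrbb: Left { -2, -3/2 }, Right { -1, 0 } -> simplest -5/4
rrbbr: Left { -2, -3/2 }, Right { -5/4, -1, 0 } -> simplest -11/8
rrbbrb: Left { -2, -3/2, -11/8 }, Right { -5/4, -1, 0 } -> simplest -21/16
rrbbrbr: Left { -2, -3/2, -11/8 }, Right { -21/16, -5/4, -1, 0 } -> simplest -43/32
rrbbrbrr: Left { -2, -3/2, -11/8 }, Right { -43/32, -21/16, -5/4, -1, 0 } -> simplest -87/64
rrbbrbrrr: Left { -2, -3/2, -11/8 }, Right { -87/64, -43/32, -21/16, -5/4, -1, 0 } -> simplest -175/128
rrbbrbrrrb: Left { -2, -3/2, -11/8, -175/128 }, Right { -87/64, -43/32, -21/16, -5/4, -1, 0 } -> simplest -349/256
rrbbrbrrrbb: Left { -2, -3/2, -11/8, -175/128, -349/256 }, Right { -87/64, -43/32, -21/16, -5/4, -1, 0 } -> simplest -697/512
rrbbrbrrrbbr: Left { -2, -3/2, -11/8, -175/128, -349/256 }, Right { -697/512, -87/64, -43/32, -21/16, -5/4, -1, 0 } -> simplest -1395/1024
rrbbrbrrrbbrr: Left { -2, -3/2, -11/8, -175/128, -349/256 }, Right { -1395/1024, -697/512, -87/64, -43/32, -21/16, -5/4, -1, 0 } -> simplest -2791/2048
rrbbrbrrrbbrrr: Left { -2, -3/2, -11/8, -175/128, -349/256 }, Right { -2791/2048, -1395/1024, -697/512, -87/64, -43/32, -21/16, -5/4, -1, 0 } -> simplest -5583/4096
rrbbrbrrrbbrrrr: Left { -2, -3/2, -11/8, -175/128, -349/256 }, Right { -5583/4096, -2791/2048, -1395/1024, -697/512, -87/64, -43/32, -21/16, -5/4, -1, 0 } -> simplest -11167/8192

-11167/8192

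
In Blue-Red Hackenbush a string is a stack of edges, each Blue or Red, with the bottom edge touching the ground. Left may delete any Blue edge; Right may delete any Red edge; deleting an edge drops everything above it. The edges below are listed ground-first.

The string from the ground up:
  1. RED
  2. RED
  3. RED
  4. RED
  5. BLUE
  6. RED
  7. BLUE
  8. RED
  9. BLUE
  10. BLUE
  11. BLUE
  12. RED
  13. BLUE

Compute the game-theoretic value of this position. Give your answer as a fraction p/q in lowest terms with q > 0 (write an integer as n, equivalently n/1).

-1861/512

Prefix values for RED RED RED RED BLUE RED BLUE RED BLUE BLUE BLUE RED BLUE via {L|R} + simplicity:
1 of 13 · R · max L −∞ · min R 0 = -1
2 of 13 · RR · max L −∞ · min R -1 = -2
3 of 13 · RRR · max L −∞ · min R -2 = -3
4 of 13 · RRRR · max L −∞ · min R -3 = -4
5 of 13 · RRRRB · max L -4 · min R -3 = -7/2
6 of 13 · RRRRBR · max L -4 · min R -7/2 = -15/4
7 of 13 · RRRRBRB · max L -15/4 · min R -7/2 = -29/8
8 of 13 · RRRRBRBR · max L -15/4 · min R -29/8 = -59/16
9 of 13 · RRRRBRBRB · max L -59/16 · min R -29/8 = -117/32
10 of 13 · RRRRBRBRBB · max L -117/32 · min R -29/8 = -233/64
11 of 13 · RRRRBRBRBBB · max L -233/64 · min R -29/8 = -465/128
12 of 13 · RRRRBRBRBBBR · max L -233/64 · min R -465/128 = -931/256
13 of 13 · RRRRBRBRBBBRB · max L -931/256 · min R -465/128 = -1861/512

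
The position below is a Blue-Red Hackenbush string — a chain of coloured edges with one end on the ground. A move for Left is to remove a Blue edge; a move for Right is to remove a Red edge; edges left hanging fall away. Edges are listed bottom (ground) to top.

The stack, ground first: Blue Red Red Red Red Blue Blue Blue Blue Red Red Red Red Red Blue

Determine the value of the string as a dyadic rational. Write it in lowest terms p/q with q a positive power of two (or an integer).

1 of 15 · B · max L 0 · min R +∞ gives 1
2 of 15 · BR · max L 0 · min R 1 gives 1/2
3 of 15 · BRR · max L 0 · min R 1/2 gives 1/4
4 of 15 · BRRR · max L 0 · min R 1/4 gives 1/8
5 of 15 · BRRRR · max L 0 · min R 1/8 gives 1/16
6 of 15 · BRRRRB · max L 1/16 · min R 1/8 gives 3/32
7 of 15 · BRRRRBB · max L 3/32 · min R 1/8 gives 7/64
8 of 15 · BRRRRBBB · max L 7/64 · min R 1/8 gives 15/128
9 of 15 · BRRRRBBBB · max L 15/128 · min R 1/8 gives 31/256
10 of 15 · BRRRRBBBBR · max L 15/128 · min R 31/256 gives 61/512
11 of 15 · BRRRRBBBBRR · max L 15/128 · min R 61/512 gives 121/1024
12 of 15 · BRRRRBBBBRRR · max L 15/128 · min R 121/1024 gives 241/2048
13 of 15 · BRRRRBBBBRRRR · max L 15/128 · min R 241/2048 gives 481/4096
14 of 15 · BRRRRBBBBRRRRR · max L 15/128 · min R 481/4096 gives 961/8192
15 of 15 · BRRRRBBBBRRRRRB · max L 961/8192 · min R 481/4096 gives 1923/16384

1923/16384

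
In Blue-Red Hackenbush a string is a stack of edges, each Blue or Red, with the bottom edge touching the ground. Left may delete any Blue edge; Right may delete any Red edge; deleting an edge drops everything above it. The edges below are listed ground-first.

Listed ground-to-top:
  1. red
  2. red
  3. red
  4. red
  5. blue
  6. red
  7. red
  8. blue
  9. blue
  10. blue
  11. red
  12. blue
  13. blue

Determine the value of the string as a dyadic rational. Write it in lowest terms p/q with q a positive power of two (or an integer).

-1929/512

Recurse on prefixes of the 13-edge string red red red red blue red red blue blue blue red blue blue:
r: Left {  }, Right { 0 } ⇒ simplest -1
rr: Left {  }, Right { -1 0 } ⇒ simplest -2
rrr: Left {  }, Right { -2 -1 0 } ⇒ simplest -3
rrrr: Left {  }, Right { -3 -2 -1 0 } ⇒ simplest -4
rrrrb: Left { -4 }, Right { -3 -2 -1 0 } ⇒ simplest -7/2
rrrrbr: Left { -4 }, Right { -7/2 -3 -2 -1 0 } ⇒ simplest -15/4
rrrrbrr: Left { -4 }, Right { -15/4 -7/2 -3 -2 -1 0 } ⇒ simplest -31/8
rrrrbrrb: Left { -4 -31/8 }, Right { -15/4 -7/2 -3 -2 -1 0 } ⇒ simplest -61/16
rrrrbrrbb: Left { -4 -31/8 -61/16 }, Right { -15/4 -7/2 -3 -2 -1 0 } ⇒ simplest -121/32
rrrrbrrbbb: Left { -4 -31/8 -61/16 -121/32 }, Right { -15/4 -7/2 -3 -2 -1 0 } ⇒ simplest -241/64
rrrrbrrbbbr: Left { -4 -31/8 -61/16 -121/32 }, Right { -241/64 -15/4 -7/2 -3 -2 -1 0 } ⇒ simplest -483/128
rrrrbrrbbbrb: Left { -4 -31/8 -61/16 -121/32 -483/128 }, Right { -241/64 -15/4 -7/2 -3 -2 -1 0 } ⇒ simplest -965/256
rrrrbrrbbbrbb: Left { -4 -31/8 -61/16 -121/32 -483/128 -965/256 }, Right { -241/64 -15/4 -7/2 -3 -2 -1 0 } ⇒ simplest -1929/512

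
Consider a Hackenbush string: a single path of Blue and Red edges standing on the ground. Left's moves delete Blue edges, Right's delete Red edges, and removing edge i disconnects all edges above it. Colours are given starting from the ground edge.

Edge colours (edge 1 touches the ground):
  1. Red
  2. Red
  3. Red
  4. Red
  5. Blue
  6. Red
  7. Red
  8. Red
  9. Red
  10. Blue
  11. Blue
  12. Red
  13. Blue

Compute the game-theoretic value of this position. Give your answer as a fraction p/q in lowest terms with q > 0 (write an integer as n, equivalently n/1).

Recurse on prefixes of the 13-edge string Red Red Red Red Blue Red Red Red Red Blue Blue Red Blue:
1 of 13 · R · max L −∞ · min R 0 ⇒ -1
2 of 13 · RR · max L −∞ · min R -1 ⇒ -2
3 of 13 · RRR · max L −∞ · min R -2 ⇒ -3
4 of 13 · RRRR · max L −∞ · min R -3 ⇒ -4
5 of 13 · RRRRB · max L -4 · min R -3 ⇒ -7/2
6 of 13 · RRRRBR · max L -4 · min R -7/2 ⇒ -15/4
7 of 13 · RRRRBRR · max L -4 · min R -15/4 ⇒ -31/8
8 of 13 · RRRRBRRR · max L -4 · min R -31/8 ⇒ -63/16
9 of 13 · RRRRBRRRR · max L -4 · min R -63/16 ⇒ -127/32
10 of 13 · RRRRBRRRRB · max L -127/32 · min R -63/16 ⇒ -253/64
11 of 13 · RRRRBRRRRBB · max L -253/64 · min R -63/16 ⇒ -505/128
12 of 13 · RRRRBRRRRBBR · max L -253/64 · min R -505/128 ⇒ -1011/256
13 of 13 · RRRRBRRRRBBRB · max L -1011/256 · min R -505/128 ⇒ -2021/512

-2021/512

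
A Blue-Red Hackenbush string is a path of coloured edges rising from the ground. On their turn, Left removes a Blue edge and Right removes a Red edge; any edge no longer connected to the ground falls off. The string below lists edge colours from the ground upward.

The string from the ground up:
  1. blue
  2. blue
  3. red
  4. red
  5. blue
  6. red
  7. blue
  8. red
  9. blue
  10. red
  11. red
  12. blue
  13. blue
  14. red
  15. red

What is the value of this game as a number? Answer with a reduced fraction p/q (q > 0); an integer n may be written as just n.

10905/8192

b: Left { 0 }, Right { — } -> simplest 1
bb: Left { 0, 1 }, Right { — } -> simplest 2
bbr: Left { 0, 1 }, Right { 2 } -> simplest 3/2
bbrr: Left { 0, 1 }, Right { 3/2, 2 } -> simplest 5/4
bbrrb: Left { 0, 1, 5/4 }, Right { 3/2, 2 } -> simplest 11/8
bbrrbr: Left { 0, 1, 5/4 }, Right { 11/8, 3/2, 2 } -> simplest 21/16
bbrrbrb: Left { 0, 1, 5/4, 21/16 }, Right { 11/8, 3/2, 2 } -> simplest 43/32
bbrrbrbr: Left { 0, 1, 5/4, 21/16 }, Right { 43/32, 11/8, 3/2, 2 } -> simplest 85/64
bbrrbrbrb: Left { 0, 1, 5/4, 21/16, 85/64 }, Right { 43/32, 11/8, 3/2, 2 } -> simplest 171/128
bbrrbrbrbr: Left { 0, 1, 5/4, 21/16, 85/64 }, Right { 171/128, 43/32, 11/8, 3/2, 2 } -> simplest 341/256
bbrrbrbrbrr: Left { 0, 1, 5/4, 21/16, 85/64 }, Right { 341/256, 171/128, 43/32, 11/8, 3/2, 2 } -> simplest 681/512
bbrrbrbrbrrb: Left { 0, 1, 5/4, 21/16, 85/64, 681/512 }, Right { 341/256, 171/128, 43/32, 11/8, 3/2, 2 } -> simplest 1363/1024
bbrrbrbrbrrbb: Left { 0, 1, 5/4, 21/16, 85/64, 681/512, 1363/1024 }, Right { 341/256, 171/128, 43/32, 11/8, 3/2, 2 } -> simplest 2727/2048
bbrrbrbrbrrbbr: Left { 0, 1, 5/4, 21/16, 85/64, 681/512, 1363/1024 }, Right { 2727/2048, 341/256, 171/128, 43/32, 11/8, 3/2, 2 } -> simplest 5453/4096
bbrrbrbrbrrbbrr: Left { 0, 1, 5/4, 21/16, 85/64, 681/512, 1363/1024 }, Right { 5453/4096, 2727/2048, 341/256, 171/128, 43/32, 11/8, 3/2, 2 } -> simplest 10905/8192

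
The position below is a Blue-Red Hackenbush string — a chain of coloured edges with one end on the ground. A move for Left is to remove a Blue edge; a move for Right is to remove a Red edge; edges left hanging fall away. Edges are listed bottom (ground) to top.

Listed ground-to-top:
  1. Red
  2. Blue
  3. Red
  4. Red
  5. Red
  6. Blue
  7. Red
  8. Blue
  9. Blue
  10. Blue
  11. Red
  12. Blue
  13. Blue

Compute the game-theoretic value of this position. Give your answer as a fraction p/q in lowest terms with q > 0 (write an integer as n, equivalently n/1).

-3721/4096

1 of 13 · R · max L −∞ · min R 0 gives -1
2 of 13 · RB · max L -1 · min R 0 gives -1/2
3 of 13 · RBR · max L -1 · min R -1/2 gives -3/4
4 of 13 · RBRR · max L -1 · min R -3/4 gives -7/8
5 of 13 · RBRRR · max L -1 · min R -7/8 gives -15/16
6 of 13 · RBRRRB · max L -15/16 · min R -7/8 gives -29/32
7 of 13 · RBRRRBR · max L -15/16 · min R -29/32 gives -59/64
8 of 13 · RBRRRBRB · max L -59/64 · min R -29/32 gives -117/128
9 of 13 · RBRRRBRBB · max L -117/128 · min R -29/32 gives -233/256
10 of 13 · RBRRRBRBBB · max L -233/256 · min R -29/32 gives -465/512
11 of 13 · RBRRRBRBBBR · max L -233/256 · min R -465/512 gives -931/1024
12 of 13 · RBRRRBRBBBRB · max L -931/1024 · min R -465/512 gives -1861/2048
13 of 13 · RBRRRBRBBBRBB · max L -1861/2048 · min R -465/512 gives -3721/4096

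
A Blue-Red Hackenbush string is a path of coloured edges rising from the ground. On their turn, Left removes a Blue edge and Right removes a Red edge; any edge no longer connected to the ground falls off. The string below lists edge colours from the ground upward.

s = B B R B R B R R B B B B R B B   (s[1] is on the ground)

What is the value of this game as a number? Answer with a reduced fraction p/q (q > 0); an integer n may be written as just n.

13559/8192

Prefix values for B B R B R B R R B B B B R B B via {L|R} + simplicity:
g_1 [B]  L=[0]  R=[∅]  -> 1
g_2 [BB]  L=[0,1]  R=[∅]  -> 2
g_3 [BBR]  L=[0,1]  R=[2]  -> 3/2
g_4 [BBRB]  L=[0,1,3/2]  R=[2]  -> 7/4
g_5 [BBRBR]  L=[0,1,3/2]  R=[7/4,2]  -> 13/8
g_6 [BBRBRB]  L=[0,1,3/2,13/8]  R=[7/4,2]  -> 27/16
g_7 [BBRBRBR]  L=[0,1,3/2,13/8]  R=[27/16,7/4,2]  -> 53/32
g_8 [BBRBRBRR]  L=[0,1,3/2,13/8]  R=[53/32,27/16,7/4,2]  -> 105/64
g_9 [BBRBRBRRB]  L=[0,1,3/2,13/8,105/64]  R=[53/32,27/16,7/4,2]  -> 211/128
g_10 [BBRBRBRRBB]  L=[0,1,3/2,13/8,105/64,211/128]  R=[53/32,27/16,7/4,2]  -> 423/256
g_11 [BBRBRBRRBBB]  L=[0,1,3/2,13/8,105/64,211/128,423/256]  R=[53/32,27/16,7/4,2]  -> 847/512
g_12 [BBRBRBRRBBBB]  L=[0,1,3/2,13/8,105/64,211/128,423/256,847/512]  R=[53/32,27/16,7/4,2]  -> 1695/1024
g_13 [BBRBRBRRBBBBR]  L=[0,1,3/2,13/8,105/64,211/128,423/256,847/512]  R=[1695/1024,53/32,27/16,7/4,2]  -> 3389/2048
g_14 [BBRBRBRRBBBBRB]  L=[0,1,3/2,13/8,105/64,211/128,423/256,847/512,3389/2048]  R=[1695/1024,53/32,27/16,7/4,2]  -> 6779/4096
g_15 [BBRBRBRRBBBBRBB]  L=[0,1,3/2,13/8,105/64,211/128,423/256,847/512,3389/2048,6779/4096]  R=[1695/1024,53/32,27/16,7/4,2]  -> 13559/8192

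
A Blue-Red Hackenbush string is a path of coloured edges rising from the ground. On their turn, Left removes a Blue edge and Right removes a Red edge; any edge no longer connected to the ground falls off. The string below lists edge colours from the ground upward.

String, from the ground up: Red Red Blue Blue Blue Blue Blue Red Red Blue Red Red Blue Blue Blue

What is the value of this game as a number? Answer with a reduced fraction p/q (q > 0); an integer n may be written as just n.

Build val(s[:k]) for k = 1..15, string s = Red Red Blue Blue Blue Blue Blue Red Red Blue Red Red Blue Blue Blue.
1 of 15 · R · max L −∞ · min R 0 gives -1
2 of 15 · RR · max L −∞ · min R -1 gives -2
3 of 15 · RRB · max L -2 · min R -1 gives -3/2
4 of 15 · RRBB · max L -3/2 · min R -1 gives -5/4
5 of 15 · RRBBB · max L -5/4 · min R -1 gives -9/8
6 of 15 · RRBBBB · max L -9/8 · min R -1 gives -17/16
7 of 15 · RRBBBBB · max L -17/16 · min R -1 gives -33/32
8 of 15 · RRBBBBBR · max L -17/16 · min R -33/32 gives -67/64
9 of 15 · RRBBBBBRR · max L -17/16 · min R -67/64 gives -135/128
10 of 15 · RRBBBBBRRB · max L -135/128 · min R -67/64 gives -269/256
11 of 15 · RRBBBBBRRBR · max L -135/128 · min R -269/256 gives -539/512
12 of 15 · RRBBBBBRRBRR · max L -135/128 · min R -539/512 gives -1079/1024
13 of 15 · RRBBBBBRRBRRB · max L -1079/1024 · min R -539/512 gives -2157/2048
14 of 15 · RRBBBBBRRBRRBB · max L -2157/2048 · min R -539/512 gives -4313/4096
15 of 15 · RRBBBBBRRBRRBBB · max L -4313/4096 · min R -539/512 gives -8625/8192

-8625/8192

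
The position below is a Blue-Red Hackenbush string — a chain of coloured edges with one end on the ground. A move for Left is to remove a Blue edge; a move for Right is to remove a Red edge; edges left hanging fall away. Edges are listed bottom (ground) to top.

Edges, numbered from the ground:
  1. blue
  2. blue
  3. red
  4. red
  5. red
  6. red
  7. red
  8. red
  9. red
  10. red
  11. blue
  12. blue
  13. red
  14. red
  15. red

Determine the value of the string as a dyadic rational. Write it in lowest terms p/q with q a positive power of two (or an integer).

8241/8192

edge 1 of 15 (blue): { 0 | none } gives 1
edge 2 of 15 (blue): { 0 1 | none } gives 2
edge 3 of 15 (red): { 0 1 | 2 } gives 3/2
edge 4 of 15 (red): { 0 1 | 3/2 2 } gives 5/4
edge 5 of 15 (red): { 0 1 | 5/4 3/2 2 } gives 9/8
edge 6 of 15 (red): { 0 1 | 9/8 5/4 3/2 2 } gives 17/16
edge 7 of 15 (red): { 0 1 | 17/16 9/8 5/4 3/2 2 } gives 33/32
edge 8 of 15 (red): { 0 1 | 33/32 17/16 9/8 5/4 3/2 2 } gives 65/64
edge 9 of 15 (red): { 0 1 | 65/64 33/32 17/16 9/8 5/4 3/2 2 } gives 129/128
edge 10 of 15 (red): { 0 1 | 129/128 65/64 33/32 17/16 9/8 5/4 3/2 2 } gives 257/256
edge 11 of 15 (blue): { 0 1 257/256 | 129/128 65/64 33/32 17/16 9/8 5/4 3/2 2 } gives 515/512
edge 12 of 15 (blue): { 0 1 257/256 515/512 | 129/128 65/64 33/32 17/16 9/8 5/4 3/2 2 } gives 1031/1024
edge 13 of 15 (red): { 0 1 257/256 515/512 | 1031/1024 129/128 65/64 33/32 17/16 9/8 5/4 3/2 2 } gives 2061/2048
edge 14 of 15 (red): { 0 1 257/256 515/512 | 2061/2048 1031/1024 129/128 65/64 33/32 17/16 9/8 5/4 3/2 2 } gives 4121/4096
edge 15 of 15 (red): { 0 1 257/256 515/512 | 4121/4096 2061/2048 1031/1024 129/128 65/64 33/32 17/16 9/8 5/4 3/2 2 } gives 8241/8192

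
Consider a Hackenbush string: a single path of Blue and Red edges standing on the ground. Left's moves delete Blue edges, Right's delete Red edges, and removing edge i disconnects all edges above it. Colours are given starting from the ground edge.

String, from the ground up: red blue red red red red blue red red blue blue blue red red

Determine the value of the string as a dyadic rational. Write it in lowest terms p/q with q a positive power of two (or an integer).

Build g(s[:k]) for k = 1..14, string s = red blue red red red red blue red red blue blue blue red red.
step 1: add red to get r; options L={ none } R={ 0 } = -1
step 2: add blue to get rb; options L={ -1 } R={ 0 } = -1/2
step 3: add red to get rbr; options L={ -1 } R={ -1/2 0 } = -3/4
step 4: add red to get rbrr; options L={ -1 } R={ -3/4 -1/2 0 } = -7/8
step 5: add red to get rbrrr; options L={ -1 } R={ -7/8 -3/4 -1/2 0 } = -15/16
step 6: add red to get rbrrrr; options L={ -1 } R={ -15/16 -7/8 -3/4 -1/2 0 } = -31/32
step 7: add blue to get rbrrrrb; options L={ -1 -31/32 } R={ -15/16 -7/8 -3/4 -1/2 0 } = -61/64
step 8: add red to get rbrrrrbr; options L={ -1 -31/32 } R={ -61/64 -15/16 -7/8 -3/4 -1/2 0 } = -123/128
step 9: add red to get rbrrrrbrr; options L={ -1 -31/32 } R={ -123/128 -61/64 -15/16 -7/8 -3/4 -1/2 0 } = -247/256
step 10: add blue to get rbrrrrbrrb; options L={ -1 -31/32 -247/256 } R={ -123/128 -61/64 -15/16 -7/8 -3/4 -1/2 0 } = -493/512
step 11: add blue to get rbrrrrbrrbb; options L={ -1 -31/32 -247/256 -493/512 } R={ -123/128 -61/64 -15/16 -7/8 -3/4 -1/2 0 } = -985/1024
step 12: add blue to get rbrrrrbrrbbb; options L={ -1 -31/32 -247/256 -493/512 -985/1024 } R={ -123/128 -61/64 -15/16 -7/8 -3/4 -1/2 0 } = -1969/2048
step 13: add red to get rbrrrrbrrbbbr; options L={ -1 -31/32 -247/256 -493/512 -985/1024 } R={ -1969/2048 -123/128 -61/64 -15/16 -7/8 -3/4 -1/2 0 } = -3939/4096
step 14: add red to get rbrrrrbrrbbbrr; options L={ -1 -31/32 -247/256 -493/512 -985/1024 } R={ -3939/4096 -1969/2048 -123/128 -61/64 -15/16 -7/8 -3/4 -1/2 0 } = -7879/8192

-7879/8192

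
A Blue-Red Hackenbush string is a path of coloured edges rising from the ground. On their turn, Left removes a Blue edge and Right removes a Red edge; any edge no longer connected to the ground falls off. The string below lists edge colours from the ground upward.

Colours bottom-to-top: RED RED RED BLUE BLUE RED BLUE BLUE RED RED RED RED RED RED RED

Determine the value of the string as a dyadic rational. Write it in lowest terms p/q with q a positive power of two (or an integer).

v_1 [R]  L=[]  R=[0]  gives -1
v_2 [RR]  L=[]  R=[-1; 0]  gives -2
v_3 [RRR]  L=[]  R=[-2; -1; 0]  gives -3
v_4 [RRRB]  L=[-3]  R=[-2; -1; 0]  gives -5/2
v_5 [RRRBB]  L=[-3; -5/2]  R=[-2; -1; 0]  gives -9/4
v_6 [RRRBBR]  L=[-3; -5/2]  R=[-9/4; -2; -1; 0]  gives -19/8
v_7 [RRRBBRB]  L=[-3; -5/2; -19/8]  R=[-9/4; -2; -1; 0]  gives -37/16
v_8 [RRRBBRBB]  L=[-3; -5/2; -19/8; -37/16]  R=[-9/4; -2; -1; 0]  gives -73/32
v_9 [RRRBBRBBR]  L=[-3; -5/2; -19/8; -37/16]  R=[-73/32; -9/4; -2; -1; 0]  gives -147/64
v_10 [RRRBBRBBRR]  L=[-3; -5/2; -19/8; -37/16]  R=[-147/64; -73/32; -9/4; -2; -1; 0]  gives -295/128
v_11 [RRRBBRBBRRR]  L=[-3; -5/2; -19/8; -37/16]  R=[-295/128; -147/64; -73/32; -9/4; -2; -1; 0]  gives -591/256
v_12 [RRRBBRBBRRRR]  L=[-3; -5/2; -19/8; -37/16]  R=[-591/256; -295/128; -147/64; -73/32; -9/4; -2; -1; 0]  gives -1183/512
v_13 [RRRBBRBBRRRRR]  L=[-3; -5/2; -19/8; -37/16]  R=[-1183/512; -591/256; -295/128; -147/64; -73/32; -9/4; -2; -1; 0]  gives -2367/1024
v_14 [RRRBBRBBRRRRRR]  L=[-3; -5/2; -19/8; -37/16]  R=[-2367/1024; -1183/512; -591/256; -295/128; -147/64; -73/32; -9/4; -2; -1; 0]  gives -4735/2048
v_15 [RRRBBRBBRRRRRRR]  L=[-3; -5/2; -19/8; -37/16]  R=[-4735/2048; -2367/1024; -1183/512; -591/256; -295/128; -147/64; -73/32; -9/4; -2; -1; 0]  gives -9471/4096

-9471/4096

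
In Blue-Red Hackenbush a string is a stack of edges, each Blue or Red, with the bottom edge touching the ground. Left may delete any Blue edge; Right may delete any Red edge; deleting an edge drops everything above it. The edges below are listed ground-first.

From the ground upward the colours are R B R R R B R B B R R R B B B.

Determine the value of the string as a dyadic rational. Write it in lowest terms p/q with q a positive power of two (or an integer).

Recurse on prefixes of the 15-edge string R B R R R B R B B R R R B B B:
value(R) = { ∅ | 0 } → -1
value(RB) = { -1 | 0 } → -1/2
value(RBR) = { -1 | -1/2; 0 } → -3/4
value(RBRR) = { -1 | -3/4; -1/2; 0 } → -7/8
value(RBRRR) = { -1 | -7/8; -3/4; -1/2; 0 } → -15/16
value(RBRRRB) = { -1; -15/16 | -7/8; -3/4; -1/2; 0 } → -29/32
value(RBRRRBR) = { -1; -15/16 | -29/32; -7/8; -3/4; -1/2; 0 } → -59/64
value(RBRRRBRB) = { -1; -15/16; -59/64 | -29/32; -7/8; -3/4; -1/2; 0 } → -117/128
value(RBRRRBRBB) = { -1; -15/16; -59/64; -117/128 | -29/32; -7/8; -3/4; -1/2; 0 } → -233/256
value(RBRRRBRBBR) = { -1; -15/16; -59/64; -117/128 | -233/256; -29/32; -7/8; -3/4; -1/2; 0 } → -467/512
value(RBRRRBRBBRR) = { -1; -15/16; -59/64; -117/128 | -467/512; -233/256; -29/32; -7/8; -3/4; -1/2; 0 } → -935/1024
value(RBRRRBRBBRRR) = { -1; -15/16; -59/64; -117/128 | -935/1024; -467/512; -233/256; -29/32; -7/8; -3/4; -1/2; 0 } → -1871/2048
value(RBRRRBRBBRRRB) = { -1; -15/16; -59/64; -117/128; -1871/2048 | -935/1024; -467/512; -233/256; -29/32; -7/8; -3/4; -1/2; 0 } → -3741/4096
value(RBRRRBRBBRRRBB) = { -1; -15/16; -59/64; -117/128; -1871/2048; -3741/4096 | -935/1024; -467/512; -233/256; -29/32; -7/8; -3/4; -1/2; 0 } → -7481/8192
value(RBRRRBRBBRRRBBB) = { -1; -15/16; -59/64; -117/128; -1871/2048; -3741/4096; -7481/8192 | -935/1024; -467/512; -233/256; -29/32; -7/8; -3/4; -1/2; 0 } → -14961/16384

-14961/16384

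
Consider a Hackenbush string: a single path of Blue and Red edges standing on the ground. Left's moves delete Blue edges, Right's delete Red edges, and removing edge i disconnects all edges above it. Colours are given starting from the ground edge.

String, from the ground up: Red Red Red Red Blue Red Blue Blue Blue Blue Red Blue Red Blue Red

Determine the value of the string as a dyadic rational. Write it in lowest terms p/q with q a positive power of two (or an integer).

-7211/2048

Prefix values for Red Red Red Red Blue Red Blue Blue Blue Blue Red Blue Red Blue Red via {L|R} + simplicity:
1 of 15 · R · max L −∞ · min R 0 — -1
2 of 15 · RR · max L −∞ · min R -1 — -2
3 of 15 · RRR · max L −∞ · min R -2 — -3
4 of 15 · RRRR · max L −∞ · min R -3 — -4
5 of 15 · RRRRB · max L -4 · min R -3 — -7/2
6 of 15 · RRRRBR · max L -4 · min R -7/2 — -15/4
7 of 15 · RRRRBRB · max L -15/4 · min R -7/2 — -29/8
8 of 15 · RRRRBRBB · max L -29/8 · min R -7/2 — -57/16
9 of 15 · RRRRBRBBB · max L -57/16 · min R -7/2 — -113/32
10 of 15 · RRRRBRBBBB · max L -113/32 · min R -7/2 — -225/64
11 of 15 · RRRRBRBBBBR · max L -113/32 · min R -225/64 — -451/128
12 of 15 · RRRRBRBBBBRB · max L -451/128 · min R -225/64 — -901/256
13 of 15 · RRRRBRBBBBRBR · max L -451/128 · min R -901/256 — -1803/512
14 of 15 · RRRRBRBBBBRBRB · max L -1803/512 · min R -901/256 — -3605/1024
15 of 15 · RRRRBRBBBBRBRBR · max L -1803/512 · min R -3605/1024 — -7211/2048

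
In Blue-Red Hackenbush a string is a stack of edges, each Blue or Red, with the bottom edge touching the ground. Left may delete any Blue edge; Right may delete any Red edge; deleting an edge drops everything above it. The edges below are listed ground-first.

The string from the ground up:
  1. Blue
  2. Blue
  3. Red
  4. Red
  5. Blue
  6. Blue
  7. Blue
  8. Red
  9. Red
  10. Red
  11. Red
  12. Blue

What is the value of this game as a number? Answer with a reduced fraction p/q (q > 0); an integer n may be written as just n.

v(B) = { 0 | — } so 1
v(BB) = { 0,1 | — } so 2
v(BBR) = { 0,1 | 2 } so 3/2
v(BBRR) = { 0,1 | 3/2,2 } so 5/4
v(BBRRB) = { 0,1,5/4 | 3/2,2 } so 11/8
v(BBRRBB) = { 0,1,5/4,11/8 | 3/2,2 } so 23/16
v(BBRRBBB) = { 0,1,5/4,11/8,23/16 | 3/2,2 } so 47/32
v(BBRRBBBR) = { 0,1,5/4,11/8,23/16 | 47/32,3/2,2 } so 93/64
v(BBRRBBBRR) = { 0,1,5/4,11/8,23/16 | 93/64,47/32,3/2,2 } so 185/128
v(BBRRBBBRRR) = { 0,1,5/4,11/8,23/16 | 185/128,93/64,47/32,3/2,2 } so 369/256
v(BBRRBBBRRRR) = { 0,1,5/4,11/8,23/16 | 369/256,185/128,93/64,47/32,3/2,2 } so 737/512
v(BBRRBBBRRRRB) = { 0,1,5/4,11/8,23/16,737/512 | 369/256,185/128,93/64,47/32,3/2,2 } so 1475/1024

1475/1024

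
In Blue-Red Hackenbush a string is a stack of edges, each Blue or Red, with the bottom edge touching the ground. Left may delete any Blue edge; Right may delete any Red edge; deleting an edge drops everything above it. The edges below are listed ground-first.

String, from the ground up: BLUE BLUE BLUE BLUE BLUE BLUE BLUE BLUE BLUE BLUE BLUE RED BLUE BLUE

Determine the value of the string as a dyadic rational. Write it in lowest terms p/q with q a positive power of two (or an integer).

87/8

edge 1 of 14 (BLUE): { 0 | none } gives 1
edge 2 of 14 (BLUE): { 0, 1 | none } gives 2
edge 3 of 14 (BLUE): { 0, 1, 2 | none } gives 3
edge 4 of 14 (BLUE): { 0, 1, 2, 3 | none } gives 4
edge 5 of 14 (BLUE): { 0, 1, 2, 3, 4 | none } gives 5
edge 6 of 14 (BLUE): { 0, 1, 2, 3, 4, 5 | none } gives 6
edge 7 of 14 (BLUE): { 0, 1, 2, 3, 4, 5, 6 | none } gives 7
edge 8 of 14 (BLUE): { 0, 1, 2, 3, 4, 5, 6, 7 | none } gives 8
edge 9 of 14 (BLUE): { 0, 1, 2, 3, 4, 5, 6, 7, 8 | none } gives 9
edge 10 of 14 (BLUE): { 0, 1, 2, 3, 4, 5, 6, 7, 8, 9 | none } gives 10
edge 11 of 14 (BLUE): { 0, 1, 2, 3, 4, 5, 6, 7, 8, 9, 10 | none } gives 11
edge 12 of 14 (RED): { 0, 1, 2, 3, 4, 5, 6, 7, 8, 9, 10 | 11 } gives 21/2
edge 13 of 14 (BLUE): { 0, 1, 2, 3, 4, 5, 6, 7, 8, 9, 10, 21/2 | 11 } gives 43/4
edge 14 of 14 (BLUE): { 0, 1, 2, 3, 4, 5, 6, 7, 8, 9, 10, 21/2, 43/4 | 11 } gives 87/8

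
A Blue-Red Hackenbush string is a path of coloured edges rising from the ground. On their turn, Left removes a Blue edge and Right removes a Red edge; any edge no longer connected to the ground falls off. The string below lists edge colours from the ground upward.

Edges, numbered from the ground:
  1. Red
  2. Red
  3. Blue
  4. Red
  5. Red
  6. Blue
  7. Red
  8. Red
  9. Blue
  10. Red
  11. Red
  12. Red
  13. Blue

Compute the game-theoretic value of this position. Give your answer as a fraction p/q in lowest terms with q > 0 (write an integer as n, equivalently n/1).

Prefix values for Red Red Blue Red Red Blue Red Red Blue Red Red Red Blue via {L|R} + simplicity:
v_1 [R]  L=[—]  R=[0]  so -1
v_2 [RR]  L=[—]  R=[-1,0]  so -2
v_3 [RRB]  L=[-2]  R=[-1,0]  so -3/2
v_4 [RRBR]  L=[-2]  R=[-3/2,-1,0]  so -7/4
v_5 [RRBRR]  L=[-2]  R=[-7/4,-3/2,-1,0]  so -15/8
v_6 [RRBRRB]  L=[-2,-15/8]  R=[-7/4,-3/2,-1,0]  so -29/16
v_7 [RRBRRBR]  L=[-2,-15/8]  R=[-29/16,-7/4,-3/2,-1,0]  so -59/32
v_8 [RRBRRBRR]  L=[-2,-15/8]  R=[-59/32,-29/16,-7/4,-3/2,-1,0]  so -119/64
v_9 [RRBRRBRRB]  L=[-2,-15/8,-119/64]  R=[-59/32,-29/16,-7/4,-3/2,-1,0]  so -237/128
v_10 [RRBRRBRRBR]  L=[-2,-15/8,-119/64]  R=[-237/128,-59/32,-29/16,-7/4,-3/2,-1,0]  so -475/256
v_11 [RRBRRBRRBRR]  L=[-2,-15/8,-119/64]  R=[-475/256,-237/128,-59/32,-29/16,-7/4,-3/2,-1,0]  so -951/512
v_12 [RRBRRBRRBRRR]  L=[-2,-15/8,-119/64]  R=[-951/512,-475/256,-237/128,-59/32,-29/16,-7/4,-3/2,-1,0]  so -1903/1024
v_13 [RRBRRBRRBRRRB]  L=[-2,-15/8,-119/64,-1903/1024]  R=[-951/512,-475/256,-237/128,-59/32,-29/16,-7/4,-3/2,-1,0]  so -3805/2048

-3805/2048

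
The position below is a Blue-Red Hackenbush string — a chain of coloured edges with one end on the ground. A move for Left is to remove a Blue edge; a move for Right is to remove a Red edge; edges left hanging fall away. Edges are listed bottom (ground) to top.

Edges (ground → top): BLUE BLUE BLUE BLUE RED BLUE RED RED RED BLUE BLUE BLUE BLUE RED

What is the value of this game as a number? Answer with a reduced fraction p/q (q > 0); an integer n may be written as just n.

3645/1024

step 1: add BLUE to get B; options L={ 0 } R={ — } so 1
step 2: add BLUE to get BB; options L={ 0 1 } R={ — } so 2
step 3: add BLUE to get BBB; options L={ 0 1 2 } R={ — } so 3
step 4: add BLUE to get BBBB; options L={ 0 1 2 3 } R={ — } so 4
step 5: add RED to get BBBBR; options L={ 0 1 2 3 } R={ 4 } so 7/2
step 6: add BLUE to get BBBBRB; options L={ 0 1 2 3 7/2 } R={ 4 } so 15/4
step 7: add RED to get BBBBRBR; options L={ 0 1 2 3 7/2 } R={ 15/4 4 } so 29/8
step 8: add RED to get BBBBRBRR; options L={ 0 1 2 3 7/2 } R={ 29/8 15/4 4 } so 57/16
step 9: add RED to get BBBBRBRRR; options L={ 0 1 2 3 7/2 } R={ 57/16 29/8 15/4 4 } so 113/32
step 10: add BLUE to get BBBBRBRRRB; options L={ 0 1 2 3 7/2 113/32 } R={ 57/16 29/8 15/4 4 } so 227/64
step 11: add BLUE to get BBBBRBRRRBB; options L={ 0 1 2 3 7/2 113/32 227/64 } R={ 57/16 29/8 15/4 4 } so 455/128
step 12: add BLUE to get BBBBRBRRRBBB; options L={ 0 1 2 3 7/2 113/32 227/64 455/128 } R={ 57/16 29/8 15/4 4 } so 911/256
step 13: add BLUE to get BBBBRBRRRBBBB; options L={ 0 1 2 3 7/2 113/32 227/64 455/128 911/256 } R={ 57/16 29/8 15/4 4 } so 1823/512
step 14: add RED to get BBBBRBRRRBBBBR; options L={ 0 1 2 3 7/2 113/32 227/64 455/128 911/256 } R={ 1823/512 57/16 29/8 15/4 4 } so 3645/1024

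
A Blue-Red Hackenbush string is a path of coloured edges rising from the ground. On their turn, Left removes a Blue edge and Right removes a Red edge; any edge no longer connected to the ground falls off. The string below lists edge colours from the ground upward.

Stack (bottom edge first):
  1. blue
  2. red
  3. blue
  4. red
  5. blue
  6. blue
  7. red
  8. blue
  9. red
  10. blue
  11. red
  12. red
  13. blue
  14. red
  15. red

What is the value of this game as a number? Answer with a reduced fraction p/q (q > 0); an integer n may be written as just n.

Prefix values for blue red blue red blue blue red blue red blue red red blue red red via {L|R} + simplicity:
v_1 [b]  L=[0]  R=[·]  so 1
v_2 [br]  L=[0]  R=[1]  so 1/2
v_3 [brb]  L=[0; 1/2]  R=[1]  so 3/4
v_4 [brbr]  L=[0; 1/2]  R=[3/4; 1]  so 5/8
v_5 [brbrb]  L=[0; 1/2; 5/8]  R=[3/4; 1]  so 11/16
v_6 [brbrbb]  L=[0; 1/2; 5/8; 11/16]  R=[3/4; 1]  so 23/32
v_7 [brbrbbr]  L=[0; 1/2; 5/8; 11/16]  R=[23/32; 3/4; 1]  so 45/64
v_8 [brbrbbrb]  L=[0; 1/2; 5/8; 11/16; 45/64]  R=[23/32; 3/4; 1]  so 91/128
v_9 [brbrbbrbr]  L=[0; 1/2; 5/8; 11/16; 45/64]  R=[91/128; 23/32; 3/4; 1]  so 181/256
v_10 [brbrbbrbrb]  L=[0; 1/2; 5/8; 11/16; 45/64; 181/256]  R=[91/128; 23/32; 3/4; 1]  so 363/512
v_11 [brbrbbrbrbr]  L=[0; 1/2; 5/8; 11/16; 45/64; 181/256]  R=[363/512; 91/128; 23/32; 3/4; 1]  so 725/1024
v_12 [brbrbbrbrbrr]  L=[0; 1/2; 5/8; 11/16; 45/64; 181/256]  R=[725/1024; 363/512; 91/128; 23/32; 3/4; 1]  so 1449/2048
v_13 [brbrbbrbrbrrb]  L=[0; 1/2; 5/8; 11/16; 45/64; 181/256; 1449/2048]  R=[725/1024; 363/512; 91/128; 23/32; 3/4; 1]  so 2899/4096
v_14 [brbrbbrbrbrrbr]  L=[0; 1/2; 5/8; 11/16; 45/64; 181/256; 1449/2048]  R=[2899/4096; 725/1024; 363/512; 91/128; 23/32; 3/4; 1]  so 5797/8192
v_15 [brbrbbrbrbrrbrr]  L=[0; 1/2; 5/8; 11/16; 45/64; 181/256; 1449/2048]  R=[5797/8192; 2899/4096; 725/1024; 363/512; 91/128; 23/32; 3/4; 1]  so 11593/16384

11593/16384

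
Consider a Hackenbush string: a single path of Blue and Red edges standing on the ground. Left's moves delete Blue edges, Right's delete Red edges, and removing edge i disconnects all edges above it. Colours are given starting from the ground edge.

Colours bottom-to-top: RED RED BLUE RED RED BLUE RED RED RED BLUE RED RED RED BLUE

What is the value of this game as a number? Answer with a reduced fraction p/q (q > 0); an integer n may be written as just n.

-7645/4096

step 1: add RED to get R; options L={ — } R={ 0 } -> -1
step 2: add RED to get RR; options L={ — } R={ -1,0 } -> -2
step 3: add BLUE to get RRB; options L={ -2 } R={ -1,0 } -> -3/2
step 4: add RED to get RRBR; options L={ -2 } R={ -3/2,-1,0 } -> -7/4
step 5: add RED to get RRBRR; options L={ -2 } R={ -7/4,-3/2,-1,0 } -> -15/8
step 6: add BLUE to get RRBRRB; options L={ -2,-15/8 } R={ -7/4,-3/2,-1,0 } -> -29/16
step 7: add RED to get RRBRRBR; options L={ -2,-15/8 } R={ -29/16,-7/4,-3/2,-1,0 } -> -59/32
step 8: add RED to get RRBRRBRR; options L={ -2,-15/8 } R={ -59/32,-29/16,-7/4,-3/2,-1,0 } -> -119/64
step 9: add RED to get RRBRRBRRR; options L={ -2,-15/8 } R={ -119/64,-59/32,-29/16,-7/4,-3/2,-1,0 } -> -239/128
step 10: add BLUE to get RRBRRBRRRB; options L={ -2,-15/8,-239/128 } R={ -119/64,-59/32,-29/16,-7/4,-3/2,-1,0 } -> -477/256
step 11: add RED to get RRBRRBRRRBR; options L={ -2,-15/8,-239/128 } R={ -477/256,-119/64,-59/32,-29/16,-7/4,-3/2,-1,0 } -> -955/512
step 12: add RED to get RRBRRBRRRBRR; options L={ -2,-15/8,-239/128 } R={ -955/512,-477/256,-119/64,-59/32,-29/16,-7/4,-3/2,-1,0 } -> -1911/1024
step 13: add RED to get RRBRRBRRRBRRR; options L={ -2,-15/8,-239/128 } R={ -1911/1024,-955/512,-477/256,-119/64,-59/32,-29/16,-7/4,-3/2,-1,0 } -> -3823/2048
step 14: add BLUE to get RRBRRBRRRBRRRB; options L={ -2,-15/8,-239/128,-3823/2048 } R={ -1911/1024,-955/512,-477/256,-119/64,-59/32,-29/16,-7/4,-3/2,-1,0 } -> -7645/4096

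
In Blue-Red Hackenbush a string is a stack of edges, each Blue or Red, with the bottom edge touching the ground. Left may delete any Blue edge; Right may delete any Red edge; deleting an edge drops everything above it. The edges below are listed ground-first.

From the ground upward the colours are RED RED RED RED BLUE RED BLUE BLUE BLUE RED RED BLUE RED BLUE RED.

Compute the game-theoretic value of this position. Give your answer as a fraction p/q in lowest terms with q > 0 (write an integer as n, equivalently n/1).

R: Left {  }, Right { 0 } so simplest -1
RR: Left {  }, Right { -1, 0 } so simplest -2
RRR: Left {  }, Right { -2, -1, 0 } so simplest -3
RRRR: Left {  }, Right { -3, -2, -1, 0 } so simplest -4
RRRRB: Left { -4 }, Right { -3, -2, -1, 0 } so simplest -7/2
RRRRBR: Left { -4 }, Right { -7/2, -3, -2, -1, 0 } so simplest -15/4
RRRRBRB: Left { -4, -15/4 }, Right { -7/2, -3, -2, -1, 0 } so simplest -29/8
RRRRBRBB: Left { -4, -15/4, -29/8 }, Right { -7/2, -3, -2, -1, 0 } so simplest -57/16
RRRRBRBBB: Left { -4, -15/4, -29/8, -57/16 }, Right { -7/2, -3, -2, -1, 0 } so simplest -113/32
RRRRBRBBBR: Left { -4, -15/4, -29/8, -57/16 }, Right { -113/32, -7/2, -3, -2, -1, 0 } so simplest -227/64
RRRRBRBBBRR: Left { -4, -15/4, -29/8, -57/16 }, Right { -227/64, -113/32, -7/2, -3, -2, -1, 0 } so simplest -455/128
RRRRBRBBBRRB: Left { -4, -15/4, -29/8, -57/16, -455/128 }, Right { -227/64, -113/32, -7/2, -3, -2, -1, 0 } so simplest -909/256
RRRRBRBBBRRBR: Left { -4, -15/4, -29/8, -57/16, -455/128 }, Right { -909/256, -227/64, -113/32, -7/2, -3, -2, -1, 0 } so simplest -1819/512
RRRRBRBBBRRBRB: Left { -4, -15/4, -29/8, -57/16, -455/128, -1819/512 }, Right { -909/256, -227/64, -113/32, -7/2, -3, -2, -1, 0 } so simplest -3637/1024
RRRRBRBBBRRBRBR: Left { -4, -15/4, -29/8, -57/16, -455/128, -1819/512 }, Right { -3637/1024, -909/256, -227/64, -113/32, -7/2, -3, -2, -1, 0 } so simplest -7275/2048

-7275/2048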